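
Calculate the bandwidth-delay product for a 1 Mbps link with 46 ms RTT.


BDP = bandwidth * RTT
= 1 Mbps * 46 ms
= 1 * 1e6 * 46 / 1000 bits
= 46000 bits
= 5750 bytes
= 5.6152 KB
BDP = 46000 bits (5750 bytes)


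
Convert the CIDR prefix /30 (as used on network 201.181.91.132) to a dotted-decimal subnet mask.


/30 means 30 network bits, 2 host bits
Binary: 11111111111111111111111111111100
Mask: 255.255.255.252


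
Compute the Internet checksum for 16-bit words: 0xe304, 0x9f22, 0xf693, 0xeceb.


Sum all words (with carry folding):
+ 0xe304 = 0xe304
+ 0x9f22 = 0x8227
+ 0xf693 = 0x78bb
+ 0xeceb = 0x65a7
One's complement: ~0x65a7
Checksum = 0x9a58


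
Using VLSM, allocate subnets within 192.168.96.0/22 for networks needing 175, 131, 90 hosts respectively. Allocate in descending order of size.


175 hosts -> /24 (254 usable): 192.168.96.0/24
131 hosts -> /24 (254 usable): 192.168.97.0/24
90 hosts -> /25 (126 usable): 192.168.98.0/25
Allocation: 192.168.96.0/24 (175 hosts, 254 usable); 192.168.97.0/24 (131 hosts, 254 usable); 192.168.98.0/25 (90 hosts, 126 usable)


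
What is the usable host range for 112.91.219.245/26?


Network: 112.91.219.192
Broadcast: 112.91.219.255
First usable = network + 1
Last usable = broadcast - 1
Range: 112.91.219.193 to 112.91.219.254


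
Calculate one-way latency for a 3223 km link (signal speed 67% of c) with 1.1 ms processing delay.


Speed = 0.67 * 3e5 km/s = 201000 km/s
Propagation delay = 3223 / 201000 = 0.016 s = 16.0348 ms
Processing delay = 1.1 ms
Total one-way latency = 17.1348 ms


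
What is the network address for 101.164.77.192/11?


IP:   01100101.10100100.01001101.11000000
Mask: 11111111.11100000.00000000.00000000
AND operation:
Net:  01100101.10100000.00000000.00000000
Network: 101.160.0.0/11


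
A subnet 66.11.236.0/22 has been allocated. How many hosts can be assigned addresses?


Host bits = 32 - 22 = 10
Total addresses = 2^10 = 1024
Usable = total - 2 (network and broadcast)
Usable hosts: 1022


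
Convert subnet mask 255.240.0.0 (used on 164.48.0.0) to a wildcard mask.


Subnet mask: 255.240.0.0
Wildcard = 255.255.255.255 - subnet mask
255 - 255 = 0
255 - 240 = 15
255 - 0 = 255
255 - 0 = 255
Wildcard: 0.15.255.255


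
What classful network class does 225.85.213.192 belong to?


First octet: 225
Binary: 11100001
1110xxxx -> Class D (224-239)
Class D (multicast), default mask N/A


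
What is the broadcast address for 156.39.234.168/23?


Network: 156.39.234.0/23
Host bits = 9
Set all host bits to 1:
Broadcast: 156.39.235.255


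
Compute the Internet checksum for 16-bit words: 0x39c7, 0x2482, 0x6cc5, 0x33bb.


Sum all words (with carry folding):
+ 0x39c7 = 0x39c7
+ 0x2482 = 0x5e49
+ 0x6cc5 = 0xcb0e
+ 0x33bb = 0xfec9
One's complement: ~0xfec9
Checksum = 0x0136


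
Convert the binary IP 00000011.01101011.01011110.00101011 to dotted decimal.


00000011 = 3
01101011 = 107
01011110 = 94
00101011 = 43
IP: 3.107.94.43


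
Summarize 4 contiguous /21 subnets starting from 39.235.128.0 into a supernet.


Original prefix: /21
Number of subnets: 4 = 2^2
New prefix = 21 - 2 = 19
Supernet: 39.235.128.0/19


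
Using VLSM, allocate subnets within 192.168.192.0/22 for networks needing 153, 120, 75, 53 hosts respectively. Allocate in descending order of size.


153 hosts -> /24 (254 usable): 192.168.192.0/24
120 hosts -> /25 (126 usable): 192.168.193.0/25
75 hosts -> /25 (126 usable): 192.168.193.128/25
53 hosts -> /26 (62 usable): 192.168.194.0/26
Allocation: 192.168.192.0/24 (153 hosts, 254 usable); 192.168.193.0/25 (120 hosts, 126 usable); 192.168.193.128/25 (75 hosts, 126 usable); 192.168.194.0/26 (53 hosts, 62 usable)


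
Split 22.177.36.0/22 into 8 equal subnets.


New prefix = 22 + 3 = 25
Each subnet has 128 addresses
  22.177.36.0/25
  22.177.36.128/25
  22.177.37.0/25
  22.177.37.128/25
  22.177.38.0/25
  22.177.38.128/25
  22.177.39.0/25
  22.177.39.128/25
Subnets: 22.177.36.0/25, 22.177.36.128/25, 22.177.37.0/25, 22.177.37.128/25, 22.177.38.0/25, 22.177.38.128/25, 22.177.39.0/25, 22.177.39.128/25


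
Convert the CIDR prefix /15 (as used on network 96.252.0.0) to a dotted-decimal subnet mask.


/15 means 15 network bits, 17 host bits
Binary: 11111111111111100000000000000000
Mask: 255.254.0.0


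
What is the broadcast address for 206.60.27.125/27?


Network: 206.60.27.96/27
Host bits = 5
Set all host bits to 1:
Broadcast: 206.60.27.127


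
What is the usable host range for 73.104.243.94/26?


Network: 73.104.243.64
Broadcast: 73.104.243.127
First usable = network + 1
Last usable = broadcast - 1
Range: 73.104.243.65 to 73.104.243.126


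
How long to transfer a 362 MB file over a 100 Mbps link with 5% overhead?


Effective throughput = 100 * (1 - 5/100) = 95 Mbps
File size in Mb = 362 * 8 = 2896 Mb
Time = 2896 / 95
Time = 30.4842 seconds


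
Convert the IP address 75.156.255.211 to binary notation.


75 = 01001011
156 = 10011100
255 = 11111111
211 = 11010011
Binary: 01001011.10011100.11111111.11010011


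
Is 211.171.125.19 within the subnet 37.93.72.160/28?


Subnet network: 37.93.72.160
Test IP AND mask: 211.171.125.16
No, 211.171.125.19 is not in 37.93.72.160/28


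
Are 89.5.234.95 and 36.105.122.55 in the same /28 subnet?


Mask: 255.255.255.240
89.5.234.95 AND mask = 89.5.234.80
36.105.122.55 AND mask = 36.105.122.48
No, different subnets (89.5.234.80 vs 36.105.122.48)


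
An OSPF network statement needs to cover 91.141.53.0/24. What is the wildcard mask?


Subnet mask: 255.255.255.0
Wildcard = 255.255.255.255 - subnet mask
255 - 255 = 0
255 - 255 = 0
255 - 255 = 0
255 - 0 = 255
Wildcard: 0.0.0.255


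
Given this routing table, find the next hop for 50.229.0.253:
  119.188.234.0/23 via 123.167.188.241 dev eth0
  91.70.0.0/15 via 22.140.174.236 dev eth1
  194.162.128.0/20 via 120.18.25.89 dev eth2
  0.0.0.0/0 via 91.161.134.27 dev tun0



Longest prefix match for 50.229.0.253:
  /23 119.188.234.0: no
  /15 91.70.0.0: no
  /20 194.162.128.0: no
  /0 0.0.0.0: MATCH
Selected: next-hop 91.161.134.27 via tun0 (matched /0)


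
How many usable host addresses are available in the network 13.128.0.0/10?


Host bits = 32 - 10 = 22
Total addresses = 2^22 = 4194304
Usable = total - 2 (network and broadcast)
Usable hosts: 4194302


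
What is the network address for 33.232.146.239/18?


IP:   00100001.11101000.10010010.11101111
Mask: 11111111.11111111.11000000.00000000
AND operation:
Net:  00100001.11101000.10000000.00000000
Network: 33.232.128.0/18


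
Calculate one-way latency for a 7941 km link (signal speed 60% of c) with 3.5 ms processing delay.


Speed = 0.6 * 3e5 km/s = 180000 km/s
Propagation delay = 7941 / 180000 = 0.0441 s = 44.1167 ms
Processing delay = 3.5 ms
Total one-way latency = 47.6167 ms


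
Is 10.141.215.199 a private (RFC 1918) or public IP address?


RFC 1918 private ranges:
  10.0.0.0/8 (10.0.0.0 - 10.255.255.255)
  172.16.0.0/12 (172.16.0.0 - 172.31.255.255)
  192.168.0.0/16 (192.168.0.0 - 192.168.255.255)
Private (in 10.0.0.0/8)


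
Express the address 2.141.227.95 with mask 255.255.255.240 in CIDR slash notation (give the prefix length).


Binary: 11111111.11111111.11111111.11110000
Count leading 1s
Prefix: /28


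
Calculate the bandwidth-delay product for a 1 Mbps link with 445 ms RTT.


BDP = bandwidth * RTT
= 1 Mbps * 445 ms
= 1 * 1e6 * 445 / 1000 bits
= 445000 bits
= 55625 bytes
= 54.3213 KB
BDP = 445000 bits (55625 bytes)


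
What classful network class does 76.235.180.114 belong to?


First octet: 76
Binary: 01001100
0xxxxxxx -> Class A (1-126)
Class A, default mask 255.0.0.0 (/8)


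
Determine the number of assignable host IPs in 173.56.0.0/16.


Host bits = 32 - 16 = 16
Total addresses = 2^16 = 65536
Usable = total - 2 (network and broadcast)
Usable hosts: 65534


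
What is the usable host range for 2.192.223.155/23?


Network: 2.192.222.0
Broadcast: 2.192.223.255
First usable = network + 1
Last usable = broadcast - 1
Range: 2.192.222.1 to 2.192.223.254


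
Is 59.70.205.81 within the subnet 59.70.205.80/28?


Subnet network: 59.70.205.80
Test IP AND mask: 59.70.205.80
Yes, 59.70.205.81 is in 59.70.205.80/28


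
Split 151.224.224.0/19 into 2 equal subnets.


New prefix = 19 + 1 = 20
Each subnet has 4096 addresses
  151.224.224.0/20
  151.224.240.0/20
Subnets: 151.224.224.0/20, 151.224.240.0/20


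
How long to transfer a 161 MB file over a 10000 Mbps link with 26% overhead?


Effective throughput = 10000 * (1 - 26/100) = 7400 Mbps
File size in Mb = 161 * 8 = 1288 Mb
Time = 1288 / 7400
Time = 0.1741 seconds


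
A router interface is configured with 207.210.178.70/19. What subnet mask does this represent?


/19 means 19 network bits, 13 host bits
Binary: 11111111111111111110000000000000
Mask: 255.255.224.0


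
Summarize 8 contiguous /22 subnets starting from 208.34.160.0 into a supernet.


Original prefix: /22
Number of subnets: 8 = 2^3
New prefix = 22 - 3 = 19
Supernet: 208.34.160.0/19


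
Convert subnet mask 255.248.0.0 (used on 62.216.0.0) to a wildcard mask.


Subnet mask: 255.248.0.0
Wildcard = 255.255.255.255 - subnet mask
255 - 255 = 0
255 - 248 = 7
255 - 0 = 255
255 - 0 = 255
Wildcard: 0.7.255.255


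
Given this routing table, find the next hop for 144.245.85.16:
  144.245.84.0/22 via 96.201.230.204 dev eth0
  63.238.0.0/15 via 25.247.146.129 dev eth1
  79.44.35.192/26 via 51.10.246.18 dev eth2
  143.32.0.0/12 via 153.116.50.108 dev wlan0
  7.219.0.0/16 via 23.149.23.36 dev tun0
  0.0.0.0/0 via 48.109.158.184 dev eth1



Longest prefix match for 144.245.85.16:
  /22 144.245.84.0: MATCH
  /15 63.238.0.0: no
  /26 79.44.35.192: no
  /12 143.32.0.0: no
  /16 7.219.0.0: no
  /0 0.0.0.0: MATCH
Selected: next-hop 96.201.230.204 via eth0 (matched /22)


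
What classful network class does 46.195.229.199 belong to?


First octet: 46
Binary: 00101110
0xxxxxxx -> Class A (1-126)
Class A, default mask 255.0.0.0 (/8)


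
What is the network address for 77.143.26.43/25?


IP:   01001101.10001111.00011010.00101011
Mask: 11111111.11111111.11111111.10000000
AND operation:
Net:  01001101.10001111.00011010.00000000
Network: 77.143.26.0/25


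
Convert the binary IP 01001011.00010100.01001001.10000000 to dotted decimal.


01001011 = 75
00010100 = 20
01001001 = 73
10000000 = 128
IP: 75.20.73.128


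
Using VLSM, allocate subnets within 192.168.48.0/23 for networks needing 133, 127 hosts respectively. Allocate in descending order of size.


133 hosts -> /24 (254 usable): 192.168.48.0/24
127 hosts -> /24 (254 usable): 192.168.49.0/24
Allocation: 192.168.48.0/24 (133 hosts, 254 usable); 192.168.49.0/24 (127 hosts, 254 usable)


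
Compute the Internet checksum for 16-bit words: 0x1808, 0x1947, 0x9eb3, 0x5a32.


Sum all words (with carry folding):
+ 0x1808 = 0x1808
+ 0x1947 = 0x314f
+ 0x9eb3 = 0xd002
+ 0x5a32 = 0x2a35
One's complement: ~0x2a35
Checksum = 0xd5ca


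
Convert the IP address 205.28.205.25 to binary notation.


205 = 11001101
28 = 00011100
205 = 11001101
25 = 00011001
Binary: 11001101.00011100.11001101.00011001


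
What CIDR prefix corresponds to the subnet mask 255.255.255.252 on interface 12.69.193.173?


Binary: 11111111.11111111.11111111.11111100
Count leading 1s
Prefix: /30


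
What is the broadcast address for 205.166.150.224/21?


Network: 205.166.144.0/21
Host bits = 11
Set all host bits to 1:
Broadcast: 205.166.151.255


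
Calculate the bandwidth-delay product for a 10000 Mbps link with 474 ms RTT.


BDP = bandwidth * RTT
= 10000 Mbps * 474 ms
= 10000 * 1e6 * 474 / 1000 bits
= 4740000000 bits
= 592500000 bytes
= 578613.2812 KB
BDP = 4740000000 bits (592500000 bytes)


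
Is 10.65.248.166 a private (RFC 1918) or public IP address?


RFC 1918 private ranges:
  10.0.0.0/8 (10.0.0.0 - 10.255.255.255)
  172.16.0.0/12 (172.16.0.0 - 172.31.255.255)
  192.168.0.0/16 (192.168.0.0 - 192.168.255.255)
Private (in 10.0.0.0/8)


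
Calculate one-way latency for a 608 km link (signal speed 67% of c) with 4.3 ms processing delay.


Speed = 0.67 * 3e5 km/s = 201000 km/s
Propagation delay = 608 / 201000 = 0.003 s = 3.0249 ms
Processing delay = 4.3 ms
Total one-way latency = 7.3249 ms


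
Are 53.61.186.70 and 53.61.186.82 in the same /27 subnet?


Mask: 255.255.255.224
53.61.186.70 AND mask = 53.61.186.64
53.61.186.82 AND mask = 53.61.186.64
Yes, same subnet (53.61.186.64)


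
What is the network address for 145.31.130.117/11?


IP:   10010001.00011111.10000010.01110101
Mask: 11111111.11100000.00000000.00000000
AND operation:
Net:  10010001.00000000.00000000.00000000
Network: 145.0.0.0/11


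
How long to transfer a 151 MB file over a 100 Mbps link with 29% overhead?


Effective throughput = 100 * (1 - 29/100) = 71 Mbps
File size in Mb = 151 * 8 = 1208 Mb
Time = 1208 / 71
Time = 17.0141 seconds


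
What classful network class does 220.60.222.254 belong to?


First octet: 220
Binary: 11011100
110xxxxx -> Class C (192-223)
Class C, default mask 255.255.255.0 (/24)


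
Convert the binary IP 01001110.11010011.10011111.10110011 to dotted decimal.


01001110 = 78
11010011 = 211
10011111 = 159
10110011 = 179
IP: 78.211.159.179


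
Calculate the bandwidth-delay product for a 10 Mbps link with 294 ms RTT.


BDP = bandwidth * RTT
= 10 Mbps * 294 ms
= 10 * 1e6 * 294 / 1000 bits
= 2940000 bits
= 367500 bytes
= 358.8867 KB
BDP = 2940000 bits (367500 bytes)


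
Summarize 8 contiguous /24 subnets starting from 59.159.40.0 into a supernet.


Original prefix: /24
Number of subnets: 8 = 2^3
New prefix = 24 - 3 = 21
Supernet: 59.159.40.0/21


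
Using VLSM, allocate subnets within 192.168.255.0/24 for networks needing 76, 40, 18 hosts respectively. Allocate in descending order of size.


76 hosts -> /25 (126 usable): 192.168.255.0/25
40 hosts -> /26 (62 usable): 192.168.255.128/26
18 hosts -> /27 (30 usable): 192.168.255.192/27
Allocation: 192.168.255.0/25 (76 hosts, 126 usable); 192.168.255.128/26 (40 hosts, 62 usable); 192.168.255.192/27 (18 hosts, 30 usable)


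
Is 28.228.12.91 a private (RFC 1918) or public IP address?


RFC 1918 private ranges:
  10.0.0.0/8 (10.0.0.0 - 10.255.255.255)
  172.16.0.0/12 (172.16.0.0 - 172.31.255.255)
  192.168.0.0/16 (192.168.0.0 - 192.168.255.255)
Public (not in any RFC 1918 range)


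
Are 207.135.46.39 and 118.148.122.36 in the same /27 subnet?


Mask: 255.255.255.224
207.135.46.39 AND mask = 207.135.46.32
118.148.122.36 AND mask = 118.148.122.32
No, different subnets (207.135.46.32 vs 118.148.122.32)


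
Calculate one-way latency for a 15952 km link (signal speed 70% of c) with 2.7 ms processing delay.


Speed = 0.7 * 3e5 km/s = 210000 km/s
Propagation delay = 15952 / 210000 = 0.076 s = 75.9619 ms
Processing delay = 2.7 ms
Total one-way latency = 78.6619 ms


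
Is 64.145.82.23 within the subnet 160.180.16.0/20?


Subnet network: 160.180.16.0
Test IP AND mask: 64.145.80.0
No, 64.145.82.23 is not in 160.180.16.0/20


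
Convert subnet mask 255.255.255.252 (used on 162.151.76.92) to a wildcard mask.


Subnet mask: 255.255.255.252
Wildcard = 255.255.255.255 - subnet mask
255 - 255 = 0
255 - 255 = 0
255 - 255 = 0
255 - 252 = 3
Wildcard: 0.0.0.3


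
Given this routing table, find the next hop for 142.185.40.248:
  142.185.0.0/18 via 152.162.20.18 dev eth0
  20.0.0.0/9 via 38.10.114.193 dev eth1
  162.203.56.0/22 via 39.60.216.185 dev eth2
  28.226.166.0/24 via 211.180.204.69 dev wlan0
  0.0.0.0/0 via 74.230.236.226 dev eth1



Longest prefix match for 142.185.40.248:
  /18 142.185.0.0: MATCH
  /9 20.0.0.0: no
  /22 162.203.56.0: no
  /24 28.226.166.0: no
  /0 0.0.0.0: MATCH
Selected: next-hop 152.162.20.18 via eth0 (matched /18)


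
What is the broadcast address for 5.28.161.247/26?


Network: 5.28.161.192/26
Host bits = 6
Set all host bits to 1:
Broadcast: 5.28.161.255


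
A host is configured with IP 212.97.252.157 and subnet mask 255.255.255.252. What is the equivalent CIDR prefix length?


Binary: 11111111.11111111.11111111.11111100
Count leading 1s
Prefix: /30


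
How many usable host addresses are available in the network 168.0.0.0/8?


Host bits = 32 - 8 = 24
Total addresses = 2^24 = 16777216
Usable = total - 2 (network and broadcast)
Usable hosts: 16777214


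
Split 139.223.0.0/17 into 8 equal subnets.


New prefix = 17 + 3 = 20
Each subnet has 4096 addresses
  139.223.0.0/20
  139.223.16.0/20
  139.223.32.0/20
  139.223.48.0/20
  139.223.64.0/20
  139.223.80.0/20
  139.223.96.0/20
  139.223.112.0/20
Subnets: 139.223.0.0/20, 139.223.16.0/20, 139.223.32.0/20, 139.223.48.0/20, 139.223.64.0/20, 139.223.80.0/20, 139.223.96.0/20, 139.223.112.0/20


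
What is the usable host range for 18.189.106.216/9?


Network: 18.128.0.0
Broadcast: 18.255.255.255
First usable = network + 1
Last usable = broadcast - 1
Range: 18.128.0.1 to 18.255.255.254


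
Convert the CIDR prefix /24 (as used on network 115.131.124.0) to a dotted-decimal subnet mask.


/24 means 24 network bits, 8 host bits
Binary: 11111111111111111111111100000000
Mask: 255.255.255.0


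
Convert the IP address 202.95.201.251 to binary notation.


202 = 11001010
95 = 01011111
201 = 11001001
251 = 11111011
Binary: 11001010.01011111.11001001.11111011


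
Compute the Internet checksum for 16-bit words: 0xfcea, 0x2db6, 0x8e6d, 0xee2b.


Sum all words (with carry folding):
+ 0xfcea = 0xfcea
+ 0x2db6 = 0x2aa1
+ 0x8e6d = 0xb90e
+ 0xee2b = 0xa73a
One's complement: ~0xa73a
Checksum = 0x58c5


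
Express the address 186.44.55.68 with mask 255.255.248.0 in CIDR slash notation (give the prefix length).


Binary: 11111111.11111111.11111000.00000000
Count leading 1s
Prefix: /21


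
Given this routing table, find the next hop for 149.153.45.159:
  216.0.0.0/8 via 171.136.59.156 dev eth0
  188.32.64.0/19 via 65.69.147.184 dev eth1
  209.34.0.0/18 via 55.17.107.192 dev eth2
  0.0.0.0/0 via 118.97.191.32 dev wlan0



Longest prefix match for 149.153.45.159:
  /8 216.0.0.0: no
  /19 188.32.64.0: no
  /18 209.34.0.0: no
  /0 0.0.0.0: MATCH
Selected: next-hop 118.97.191.32 via wlan0 (matched /0)


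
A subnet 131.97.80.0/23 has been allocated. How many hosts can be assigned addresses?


Host bits = 32 - 23 = 9
Total addresses = 2^9 = 512
Usable = total - 2 (network and broadcast)
Usable hosts: 510


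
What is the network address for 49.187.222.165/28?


IP:   00110001.10111011.11011110.10100101
Mask: 11111111.11111111.11111111.11110000
AND operation:
Net:  00110001.10111011.11011110.10100000
Network: 49.187.222.160/28


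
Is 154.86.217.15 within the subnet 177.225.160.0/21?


Subnet network: 177.225.160.0
Test IP AND mask: 154.86.216.0
No, 154.86.217.15 is not in 177.225.160.0/21


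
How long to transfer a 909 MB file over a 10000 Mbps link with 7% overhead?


Effective throughput = 10000 * (1 - 7/100) = 9300 Mbps
File size in Mb = 909 * 8 = 7272 Mb
Time = 7272 / 9300
Time = 0.7819 seconds


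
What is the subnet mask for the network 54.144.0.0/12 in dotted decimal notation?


/12 means 12 network bits, 20 host bits
Binary: 11111111111100000000000000000000
Mask: 255.240.0.0


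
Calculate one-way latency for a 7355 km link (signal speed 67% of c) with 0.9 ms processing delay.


Speed = 0.67 * 3e5 km/s = 201000 km/s
Propagation delay = 7355 / 201000 = 0.0366 s = 36.592 ms
Processing delay = 0.9 ms
Total one-way latency = 37.492 ms


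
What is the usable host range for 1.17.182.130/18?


Network: 1.17.128.0
Broadcast: 1.17.191.255
First usable = network + 1
Last usable = broadcast - 1
Range: 1.17.128.1 to 1.17.191.254


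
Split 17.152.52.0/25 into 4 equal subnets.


New prefix = 25 + 2 = 27
Each subnet has 32 addresses
  17.152.52.0/27
  17.152.52.32/27
  17.152.52.64/27
  17.152.52.96/27
Subnets: 17.152.52.0/27, 17.152.52.32/27, 17.152.52.64/27, 17.152.52.96/27


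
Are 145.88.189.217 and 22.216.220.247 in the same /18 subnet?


Mask: 255.255.192.0
145.88.189.217 AND mask = 145.88.128.0
22.216.220.247 AND mask = 22.216.192.0
No, different subnets (145.88.128.0 vs 22.216.192.0)


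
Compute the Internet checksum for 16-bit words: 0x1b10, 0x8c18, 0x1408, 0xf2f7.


Sum all words (with carry folding):
+ 0x1b10 = 0x1b10
+ 0x8c18 = 0xa728
+ 0x1408 = 0xbb30
+ 0xf2f7 = 0xae28
One's complement: ~0xae28
Checksum = 0x51d7


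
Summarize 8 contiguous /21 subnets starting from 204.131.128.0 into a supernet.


Original prefix: /21
Number of subnets: 8 = 2^3
New prefix = 21 - 3 = 18
Supernet: 204.131.128.0/18


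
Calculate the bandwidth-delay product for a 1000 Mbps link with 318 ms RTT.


BDP = bandwidth * RTT
= 1000 Mbps * 318 ms
= 1000 * 1e6 * 318 / 1000 bits
= 318000000 bits
= 39750000 bytes
= 38818.3594 KB
BDP = 318000000 bits (39750000 bytes)


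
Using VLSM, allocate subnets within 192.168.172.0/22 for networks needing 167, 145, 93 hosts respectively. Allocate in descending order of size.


167 hosts -> /24 (254 usable): 192.168.172.0/24
145 hosts -> /24 (254 usable): 192.168.173.0/24
93 hosts -> /25 (126 usable): 192.168.174.0/25
Allocation: 192.168.172.0/24 (167 hosts, 254 usable); 192.168.173.0/24 (145 hosts, 254 usable); 192.168.174.0/25 (93 hosts, 126 usable)


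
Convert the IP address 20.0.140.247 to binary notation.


20 = 00010100
0 = 00000000
140 = 10001100
247 = 11110111
Binary: 00010100.00000000.10001100.11110111


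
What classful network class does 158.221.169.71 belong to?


First octet: 158
Binary: 10011110
10xxxxxx -> Class B (128-191)
Class B, default mask 255.255.0.0 (/16)


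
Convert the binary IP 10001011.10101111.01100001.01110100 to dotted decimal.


10001011 = 139
10101111 = 175
01100001 = 97
01110100 = 116
IP: 139.175.97.116


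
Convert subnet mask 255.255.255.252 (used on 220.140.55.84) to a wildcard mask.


Subnet mask: 255.255.255.252
Wildcard = 255.255.255.255 - subnet mask
255 - 255 = 0
255 - 255 = 0
255 - 255 = 0
255 - 252 = 3
Wildcard: 0.0.0.3


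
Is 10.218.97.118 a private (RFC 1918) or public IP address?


RFC 1918 private ranges:
  10.0.0.0/8 (10.0.0.0 - 10.255.255.255)
  172.16.0.0/12 (172.16.0.0 - 172.31.255.255)
  192.168.0.0/16 (192.168.0.0 - 192.168.255.255)
Private (in 10.0.0.0/8)


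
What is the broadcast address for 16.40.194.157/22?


Network: 16.40.192.0/22
Host bits = 10
Set all host bits to 1:
Broadcast: 16.40.195.255


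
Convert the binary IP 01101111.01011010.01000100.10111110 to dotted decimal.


01101111 = 111
01011010 = 90
01000100 = 68
10111110 = 190
IP: 111.90.68.190


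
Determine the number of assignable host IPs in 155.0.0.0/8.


Host bits = 32 - 8 = 24
Total addresses = 2^24 = 16777216
Usable = total - 2 (network and broadcast)
Usable hosts: 16777214


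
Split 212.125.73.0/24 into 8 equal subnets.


New prefix = 24 + 3 = 27
Each subnet has 32 addresses
  212.125.73.0/27
  212.125.73.32/27
  212.125.73.64/27
  212.125.73.96/27
  212.125.73.128/27
  212.125.73.160/27
  212.125.73.192/27
  212.125.73.224/27
Subnets: 212.125.73.0/27, 212.125.73.32/27, 212.125.73.64/27, 212.125.73.96/27, 212.125.73.128/27, 212.125.73.160/27, 212.125.73.192/27, 212.125.73.224/27


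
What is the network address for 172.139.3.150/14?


IP:   10101100.10001011.00000011.10010110
Mask: 11111111.11111100.00000000.00000000
AND operation:
Net:  10101100.10001000.00000000.00000000
Network: 172.136.0.0/14


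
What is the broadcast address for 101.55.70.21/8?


Network: 101.0.0.0/8
Host bits = 24
Set all host bits to 1:
Broadcast: 101.255.255.255


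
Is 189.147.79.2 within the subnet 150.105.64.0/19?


Subnet network: 150.105.64.0
Test IP AND mask: 189.147.64.0
No, 189.147.79.2 is not in 150.105.64.0/19


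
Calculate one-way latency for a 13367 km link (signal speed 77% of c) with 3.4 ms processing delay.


Speed = 0.77 * 3e5 km/s = 231000 km/s
Propagation delay = 13367 / 231000 = 0.0579 s = 57.8658 ms
Processing delay = 3.4 ms
Total one-way latency = 61.2658 ms


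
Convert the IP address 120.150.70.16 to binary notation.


120 = 01111000
150 = 10010110
70 = 01000110
16 = 00010000
Binary: 01111000.10010110.01000110.00010000


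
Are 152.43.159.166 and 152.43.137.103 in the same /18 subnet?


Mask: 255.255.192.0
152.43.159.166 AND mask = 152.43.128.0
152.43.137.103 AND mask = 152.43.128.0
Yes, same subnet (152.43.128.0)


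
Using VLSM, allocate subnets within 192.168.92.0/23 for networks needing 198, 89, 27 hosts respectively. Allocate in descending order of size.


198 hosts -> /24 (254 usable): 192.168.92.0/24
89 hosts -> /25 (126 usable): 192.168.93.0/25
27 hosts -> /27 (30 usable): 192.168.93.128/27
Allocation: 192.168.92.0/24 (198 hosts, 254 usable); 192.168.93.0/25 (89 hosts, 126 usable); 192.168.93.128/27 (27 hosts, 30 usable)


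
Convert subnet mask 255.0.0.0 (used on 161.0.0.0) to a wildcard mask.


Subnet mask: 255.0.0.0
Wildcard = 255.255.255.255 - subnet mask
255 - 255 = 0
255 - 0 = 255
255 - 0 = 255
255 - 0 = 255
Wildcard: 0.255.255.255


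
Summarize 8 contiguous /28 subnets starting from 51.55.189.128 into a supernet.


Original prefix: /28
Number of subnets: 8 = 2^3
New prefix = 28 - 3 = 25
Supernet: 51.55.189.128/25


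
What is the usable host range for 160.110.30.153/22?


Network: 160.110.28.0
Broadcast: 160.110.31.255
First usable = network + 1
Last usable = broadcast - 1
Range: 160.110.28.1 to 160.110.31.254


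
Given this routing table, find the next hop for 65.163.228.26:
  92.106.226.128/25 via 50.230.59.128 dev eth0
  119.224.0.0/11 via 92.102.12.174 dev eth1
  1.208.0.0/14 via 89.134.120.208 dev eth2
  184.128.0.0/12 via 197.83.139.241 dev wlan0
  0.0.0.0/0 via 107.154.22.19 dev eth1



Longest prefix match for 65.163.228.26:
  /25 92.106.226.128: no
  /11 119.224.0.0: no
  /14 1.208.0.0: no
  /12 184.128.0.0: no
  /0 0.0.0.0: MATCH
Selected: next-hop 107.154.22.19 via eth1 (matched /0)


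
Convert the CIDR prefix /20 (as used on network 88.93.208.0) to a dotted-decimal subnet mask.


/20 means 20 network bits, 12 host bits
Binary: 11111111111111111111000000000000
Mask: 255.255.240.0


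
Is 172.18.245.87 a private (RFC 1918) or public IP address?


RFC 1918 private ranges:
  10.0.0.0/8 (10.0.0.0 - 10.255.255.255)
  172.16.0.0/12 (172.16.0.0 - 172.31.255.255)
  192.168.0.0/16 (192.168.0.0 - 192.168.255.255)
Private (in 172.16.0.0/12)


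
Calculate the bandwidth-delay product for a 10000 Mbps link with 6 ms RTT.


BDP = bandwidth * RTT
= 10000 Mbps * 6 ms
= 10000 * 1e6 * 6 / 1000 bits
= 60000000 bits
= 7500000 bytes
= 7324.2188 KB
BDP = 60000000 bits (7500000 bytes)


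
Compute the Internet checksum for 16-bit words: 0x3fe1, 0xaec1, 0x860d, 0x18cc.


Sum all words (with carry folding):
+ 0x3fe1 = 0x3fe1
+ 0xaec1 = 0xeea2
+ 0x860d = 0x74b0
+ 0x18cc = 0x8d7c
One's complement: ~0x8d7c
Checksum = 0x7283


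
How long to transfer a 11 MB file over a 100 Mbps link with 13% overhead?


Effective throughput = 100 * (1 - 13/100) = 87 Mbps
File size in Mb = 11 * 8 = 88 Mb
Time = 88 / 87
Time = 1.0115 seconds


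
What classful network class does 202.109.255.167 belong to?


First octet: 202
Binary: 11001010
110xxxxx -> Class C (192-223)
Class C, default mask 255.255.255.0 (/24)


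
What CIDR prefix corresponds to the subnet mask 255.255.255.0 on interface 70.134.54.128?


Binary: 11111111.11111111.11111111.00000000
Count leading 1s
Prefix: /24


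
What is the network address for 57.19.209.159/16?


IP:   00111001.00010011.11010001.10011111
Mask: 11111111.11111111.00000000.00000000
AND operation:
Net:  00111001.00010011.00000000.00000000
Network: 57.19.0.0/16


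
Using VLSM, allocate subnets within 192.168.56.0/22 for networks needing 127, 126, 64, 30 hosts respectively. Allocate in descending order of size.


127 hosts -> /24 (254 usable): 192.168.56.0/24
126 hosts -> /25 (126 usable): 192.168.57.0/25
64 hosts -> /25 (126 usable): 192.168.57.128/25
30 hosts -> /27 (30 usable): 192.168.58.0/27
Allocation: 192.168.56.0/24 (127 hosts, 254 usable); 192.168.57.0/25 (126 hosts, 126 usable); 192.168.57.128/25 (64 hosts, 126 usable); 192.168.58.0/27 (30 hosts, 30 usable)


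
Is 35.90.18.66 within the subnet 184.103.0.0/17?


Subnet network: 184.103.0.0
Test IP AND mask: 35.90.0.0
No, 35.90.18.66 is not in 184.103.0.0/17


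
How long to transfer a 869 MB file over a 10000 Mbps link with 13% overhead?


Effective throughput = 10000 * (1 - 13/100) = 8700 Mbps
File size in Mb = 869 * 8 = 6952 Mb
Time = 6952 / 8700
Time = 0.7991 seconds


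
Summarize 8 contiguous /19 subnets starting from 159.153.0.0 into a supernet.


Original prefix: /19
Number of subnets: 8 = 2^3
New prefix = 19 - 3 = 16
Supernet: 159.153.0.0/16


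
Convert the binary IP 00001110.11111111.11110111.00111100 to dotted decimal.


00001110 = 14
11111111 = 255
11110111 = 247
00111100 = 60
IP: 14.255.247.60


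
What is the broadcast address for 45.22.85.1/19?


Network: 45.22.64.0/19
Host bits = 13
Set all host bits to 1:
Broadcast: 45.22.95.255


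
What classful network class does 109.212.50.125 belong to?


First octet: 109
Binary: 01101101
0xxxxxxx -> Class A (1-126)
Class A, default mask 255.0.0.0 (/8)


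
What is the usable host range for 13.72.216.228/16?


Network: 13.72.0.0
Broadcast: 13.72.255.255
First usable = network + 1
Last usable = broadcast - 1
Range: 13.72.0.1 to 13.72.255.254


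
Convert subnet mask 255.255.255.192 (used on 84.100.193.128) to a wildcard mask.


Subnet mask: 255.255.255.192
Wildcard = 255.255.255.255 - subnet mask
255 - 255 = 0
255 - 255 = 0
255 - 255 = 0
255 - 192 = 63
Wildcard: 0.0.0.63


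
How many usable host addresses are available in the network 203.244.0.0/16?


Host bits = 32 - 16 = 16
Total addresses = 2^16 = 65536
Usable = total - 2 (network and broadcast)
Usable hosts: 65534


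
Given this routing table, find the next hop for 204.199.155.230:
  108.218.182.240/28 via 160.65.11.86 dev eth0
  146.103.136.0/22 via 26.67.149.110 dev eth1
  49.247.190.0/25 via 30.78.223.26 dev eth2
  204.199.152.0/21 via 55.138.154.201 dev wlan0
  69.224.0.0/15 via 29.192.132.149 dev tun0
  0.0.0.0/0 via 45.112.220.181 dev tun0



Longest prefix match for 204.199.155.230:
  /28 108.218.182.240: no
  /22 146.103.136.0: no
  /25 49.247.190.0: no
  /21 204.199.152.0: MATCH
  /15 69.224.0.0: no
  /0 0.0.0.0: MATCH
Selected: next-hop 55.138.154.201 via wlan0 (matched /21)


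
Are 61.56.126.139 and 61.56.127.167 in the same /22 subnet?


Mask: 255.255.252.0
61.56.126.139 AND mask = 61.56.124.0
61.56.127.167 AND mask = 61.56.124.0
Yes, same subnet (61.56.124.0)


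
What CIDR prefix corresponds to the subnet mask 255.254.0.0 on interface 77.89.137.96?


Binary: 11111111.11111110.00000000.00000000
Count leading 1s
Prefix: /15


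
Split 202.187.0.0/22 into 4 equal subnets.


New prefix = 22 + 2 = 24
Each subnet has 256 addresses
  202.187.0.0/24
  202.187.1.0/24
  202.187.2.0/24
  202.187.3.0/24
Subnets: 202.187.0.0/24, 202.187.1.0/24, 202.187.2.0/24, 202.187.3.0/24


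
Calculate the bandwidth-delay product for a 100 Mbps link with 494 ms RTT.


BDP = bandwidth * RTT
= 100 Mbps * 494 ms
= 100 * 1e6 * 494 / 1000 bits
= 49400000 bits
= 6175000 bytes
= 6030.2734 KB
BDP = 49400000 bits (6175000 bytes)


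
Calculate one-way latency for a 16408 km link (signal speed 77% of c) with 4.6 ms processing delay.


Speed = 0.77 * 3e5 km/s = 231000 km/s
Propagation delay = 16408 / 231000 = 0.071 s = 71.0303 ms
Processing delay = 4.6 ms
Total one-way latency = 75.6303 ms


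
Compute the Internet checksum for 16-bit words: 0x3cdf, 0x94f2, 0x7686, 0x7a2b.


Sum all words (with carry folding):
+ 0x3cdf = 0x3cdf
+ 0x94f2 = 0xd1d1
+ 0x7686 = 0x4858
+ 0x7a2b = 0xc283
One's complement: ~0xc283
Checksum = 0x3d7c


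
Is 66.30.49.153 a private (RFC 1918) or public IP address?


RFC 1918 private ranges:
  10.0.0.0/8 (10.0.0.0 - 10.255.255.255)
  172.16.0.0/12 (172.16.0.0 - 172.31.255.255)
  192.168.0.0/16 (192.168.0.0 - 192.168.255.255)
Public (not in any RFC 1918 range)


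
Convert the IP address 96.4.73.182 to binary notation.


96 = 01100000
4 = 00000100
73 = 01001001
182 = 10110110
Binary: 01100000.00000100.01001001.10110110


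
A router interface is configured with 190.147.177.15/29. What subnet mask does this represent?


/29 means 29 network bits, 3 host bits
Binary: 11111111111111111111111111111000
Mask: 255.255.255.248


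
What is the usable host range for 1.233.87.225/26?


Network: 1.233.87.192
Broadcast: 1.233.87.255
First usable = network + 1
Last usable = broadcast - 1
Range: 1.233.87.193 to 1.233.87.254


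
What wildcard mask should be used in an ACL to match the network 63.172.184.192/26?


Subnet mask: 255.255.255.192
Wildcard = 255.255.255.255 - subnet mask
255 - 255 = 0
255 - 255 = 0
255 - 255 = 0
255 - 192 = 63
Wildcard: 0.0.0.63


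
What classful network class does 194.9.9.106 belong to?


First octet: 194
Binary: 11000010
110xxxxx -> Class C (192-223)
Class C, default mask 255.255.255.0 (/24)


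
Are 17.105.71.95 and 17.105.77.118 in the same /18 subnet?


Mask: 255.255.192.0
17.105.71.95 AND mask = 17.105.64.0
17.105.77.118 AND mask = 17.105.64.0
Yes, same subnet (17.105.64.0)


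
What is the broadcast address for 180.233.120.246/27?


Network: 180.233.120.224/27
Host bits = 5
Set all host bits to 1:
Broadcast: 180.233.120.255


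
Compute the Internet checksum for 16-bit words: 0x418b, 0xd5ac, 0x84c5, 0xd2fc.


Sum all words (with carry folding):
+ 0x418b = 0x418b
+ 0xd5ac = 0x1738
+ 0x84c5 = 0x9bfd
+ 0xd2fc = 0x6efa
One's complement: ~0x6efa
Checksum = 0x9105


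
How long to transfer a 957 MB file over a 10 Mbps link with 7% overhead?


Effective throughput = 10 * (1 - 7/100) = 9.3 Mbps
File size in Mb = 957 * 8 = 7656 Mb
Time = 7656 / 9.3
Time = 823.2258 seconds


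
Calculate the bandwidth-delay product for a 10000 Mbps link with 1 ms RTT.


BDP = bandwidth * RTT
= 10000 Mbps * 1 ms
= 10000 * 1e6 * 1 / 1000 bits
= 10000000 bits
= 1250000 bytes
= 1220.7031 KB
BDP = 10000000 bits (1250000 bytes)


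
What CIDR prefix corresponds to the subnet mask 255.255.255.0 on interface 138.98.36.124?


Binary: 11111111.11111111.11111111.00000000
Count leading 1s
Prefix: /24


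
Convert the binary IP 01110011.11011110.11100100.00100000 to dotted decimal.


01110011 = 115
11011110 = 222
11100100 = 228
00100000 = 32
IP: 115.222.228.32


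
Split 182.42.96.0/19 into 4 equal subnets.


New prefix = 19 + 2 = 21
Each subnet has 2048 addresses
  182.42.96.0/21
  182.42.104.0/21
  182.42.112.0/21
  182.42.120.0/21
Subnets: 182.42.96.0/21, 182.42.104.0/21, 182.42.112.0/21, 182.42.120.0/21


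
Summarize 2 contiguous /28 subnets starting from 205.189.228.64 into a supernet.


Original prefix: /28
Number of subnets: 2 = 2^1
New prefix = 28 - 1 = 27
Supernet: 205.189.228.64/27


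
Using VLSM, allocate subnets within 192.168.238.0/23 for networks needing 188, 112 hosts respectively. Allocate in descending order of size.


188 hosts -> /24 (254 usable): 192.168.238.0/24
112 hosts -> /25 (126 usable): 192.168.239.0/25
Allocation: 192.168.238.0/24 (188 hosts, 254 usable); 192.168.239.0/25 (112 hosts, 126 usable)


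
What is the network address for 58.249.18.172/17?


IP:   00111010.11111001.00010010.10101100
Mask: 11111111.11111111.10000000.00000000
AND operation:
Net:  00111010.11111001.00000000.00000000
Network: 58.249.0.0/17


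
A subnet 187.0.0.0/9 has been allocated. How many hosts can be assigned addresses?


Host bits = 32 - 9 = 23
Total addresses = 2^23 = 8388608
Usable = total - 2 (network and broadcast)
Usable hosts: 8388606


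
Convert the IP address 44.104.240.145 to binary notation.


44 = 00101100
104 = 01101000
240 = 11110000
145 = 10010001
Binary: 00101100.01101000.11110000.10010001


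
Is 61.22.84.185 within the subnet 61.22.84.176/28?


Subnet network: 61.22.84.176
Test IP AND mask: 61.22.84.176
Yes, 61.22.84.185 is in 61.22.84.176/28


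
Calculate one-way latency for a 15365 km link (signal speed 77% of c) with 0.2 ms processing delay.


Speed = 0.77 * 3e5 km/s = 231000 km/s
Propagation delay = 15365 / 231000 = 0.0665 s = 66.5152 ms
Processing delay = 0.2 ms
Total one-way latency = 66.7152 ms


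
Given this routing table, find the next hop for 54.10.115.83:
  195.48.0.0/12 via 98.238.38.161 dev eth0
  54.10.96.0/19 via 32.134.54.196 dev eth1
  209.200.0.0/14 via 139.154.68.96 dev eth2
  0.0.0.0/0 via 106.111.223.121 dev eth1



Longest prefix match for 54.10.115.83:
  /12 195.48.0.0: no
  /19 54.10.96.0: MATCH
  /14 209.200.0.0: no
  /0 0.0.0.0: MATCH
Selected: next-hop 32.134.54.196 via eth1 (matched /19)


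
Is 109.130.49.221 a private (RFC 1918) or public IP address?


RFC 1918 private ranges:
  10.0.0.0/8 (10.0.0.0 - 10.255.255.255)
  172.16.0.0/12 (172.16.0.0 - 172.31.255.255)
  192.168.0.0/16 (192.168.0.0 - 192.168.255.255)
Public (not in any RFC 1918 range)


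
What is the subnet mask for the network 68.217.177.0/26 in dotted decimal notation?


/26 means 26 network bits, 6 host bits
Binary: 11111111111111111111111111000000
Mask: 255.255.255.192


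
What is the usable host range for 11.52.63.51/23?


Network: 11.52.62.0
Broadcast: 11.52.63.255
First usable = network + 1
Last usable = broadcast - 1
Range: 11.52.62.1 to 11.52.63.254


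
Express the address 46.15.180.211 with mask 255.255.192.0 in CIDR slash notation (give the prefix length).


Binary: 11111111.11111111.11000000.00000000
Count leading 1s
Prefix: /18


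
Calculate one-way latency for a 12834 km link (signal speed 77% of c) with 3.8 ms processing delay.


Speed = 0.77 * 3e5 km/s = 231000 km/s
Propagation delay = 12834 / 231000 = 0.0556 s = 55.5584 ms
Processing delay = 3.8 ms
Total one-way latency = 59.3584 ms


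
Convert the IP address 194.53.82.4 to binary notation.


194 = 11000010
53 = 00110101
82 = 01010010
4 = 00000100
Binary: 11000010.00110101.01010010.00000100


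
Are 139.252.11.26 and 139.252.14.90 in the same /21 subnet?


Mask: 255.255.248.0
139.252.11.26 AND mask = 139.252.8.0
139.252.14.90 AND mask = 139.252.8.0
Yes, same subnet (139.252.8.0)


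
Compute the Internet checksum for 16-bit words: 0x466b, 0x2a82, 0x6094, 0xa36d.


Sum all words (with carry folding):
+ 0x466b = 0x466b
+ 0x2a82 = 0x70ed
+ 0x6094 = 0xd181
+ 0xa36d = 0x74ef
One's complement: ~0x74ef
Checksum = 0x8b10


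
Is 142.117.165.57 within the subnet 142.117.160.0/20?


Subnet network: 142.117.160.0
Test IP AND mask: 142.117.160.0
Yes, 142.117.165.57 is in 142.117.160.0/20


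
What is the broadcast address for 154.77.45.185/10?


Network: 154.64.0.0/10
Host bits = 22
Set all host bits to 1:
Broadcast: 154.127.255.255


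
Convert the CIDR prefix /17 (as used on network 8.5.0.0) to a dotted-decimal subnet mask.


/17 means 17 network bits, 15 host bits
Binary: 11111111111111111000000000000000
Mask: 255.255.128.0


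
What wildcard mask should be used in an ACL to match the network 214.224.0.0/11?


Subnet mask: 255.224.0.0
Wildcard = 255.255.255.255 - subnet mask
255 - 255 = 0
255 - 224 = 31
255 - 0 = 255
255 - 0 = 255
Wildcard: 0.31.255.255


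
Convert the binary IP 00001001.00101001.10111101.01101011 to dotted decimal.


00001001 = 9
00101001 = 41
10111101 = 189
01101011 = 107
IP: 9.41.189.107


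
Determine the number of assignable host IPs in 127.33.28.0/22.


Host bits = 32 - 22 = 10
Total addresses = 2^10 = 1024
Usable = total - 2 (network and broadcast)
Usable hosts: 1022
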